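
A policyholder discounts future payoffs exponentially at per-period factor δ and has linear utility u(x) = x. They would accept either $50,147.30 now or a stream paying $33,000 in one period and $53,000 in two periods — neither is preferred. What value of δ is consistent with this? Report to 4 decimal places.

The stream is worth 33000δ + 53000δ² today, so 33000δ + 53000δ² = 50147.30.
So 53000δ² + 33000δ − 50147.30 = 0.
The positive root is δ = [−33000 + √(33000² + 4·53000·50147.30)] / (2·53000) = (−33000 + 108260.000)/106000 ≈ 0.7100.

δ ≈ 0.7100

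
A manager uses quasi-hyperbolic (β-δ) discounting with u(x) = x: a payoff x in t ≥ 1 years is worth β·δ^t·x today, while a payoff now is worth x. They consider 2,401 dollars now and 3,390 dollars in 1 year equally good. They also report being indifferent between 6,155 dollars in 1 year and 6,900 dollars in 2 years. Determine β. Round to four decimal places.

From the later pair, β·δ^1·6155 = β·δ^2·6900; dividing through, δ = 6155/6900 = 0.89203.
Substituting δ into 2401 = β·δ·3390: β = 2401/(3023.978) ≈ 0.7940.

β ≈ 0.7940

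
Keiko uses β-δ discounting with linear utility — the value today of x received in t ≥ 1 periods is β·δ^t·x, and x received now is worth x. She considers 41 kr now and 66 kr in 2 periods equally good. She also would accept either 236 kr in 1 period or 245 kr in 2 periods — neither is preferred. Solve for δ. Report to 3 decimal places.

Both payoffs in the second observation are in the future, so β drops out: δ^1·236 = δ^2·245 ⇒ δ = 236/245 = 0.96327.

δ ≈ 0.963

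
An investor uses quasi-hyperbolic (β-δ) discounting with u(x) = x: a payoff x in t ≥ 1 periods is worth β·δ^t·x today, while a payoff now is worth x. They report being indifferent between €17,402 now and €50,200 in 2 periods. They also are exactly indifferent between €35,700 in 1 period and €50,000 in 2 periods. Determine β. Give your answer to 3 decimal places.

The second indifference involves only future payoffs, so β cancels: β·δ^1·35700 = β·δ^2·50000, giving δ = 35700/50000 = 0.71400.
The first indifference: 17402 = β·δ^2·50200, so β = 17402/(δ^2·50200) = 17402/(0.50980·50200) ≈ 0.680.

β ≈ 0.680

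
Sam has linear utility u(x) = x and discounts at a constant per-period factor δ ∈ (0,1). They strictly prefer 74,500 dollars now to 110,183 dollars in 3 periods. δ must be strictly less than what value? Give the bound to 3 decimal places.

The preference means 74500 > δ^3·110183.
Dividing by 110183: δ^3 < 0.67615. Both sides are positive, so the cube root keeps the direction.
δ < (74500/110183)^(1/3) ≈ 0.878.

δ < 0.878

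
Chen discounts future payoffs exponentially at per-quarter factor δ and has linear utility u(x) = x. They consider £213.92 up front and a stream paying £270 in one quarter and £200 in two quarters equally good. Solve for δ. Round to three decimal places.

Equating present values: 213.92 = 270δ + 200δ².
Rearranged: 200δ² + 270δ − 213.92 = 0.
The positive root is δ = [−270 + √(270² + 4·200·213.92)] / (2·200) = (−270 + 494.000)/400 ≈ 0.560.

δ ≈ 0.560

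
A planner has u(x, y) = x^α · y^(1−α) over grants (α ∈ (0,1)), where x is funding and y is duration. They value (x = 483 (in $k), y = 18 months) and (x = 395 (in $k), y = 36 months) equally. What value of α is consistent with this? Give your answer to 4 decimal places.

α ≈ 0.7751

Indifference: 483^α · 18^(1−α) = 395^α · 36^(1−α).
Taking logs: α·ln 483 + (1−α)·ln 18 = α·ln 395 + (1−α)·ln 36, i.e. α·0.2011309 = (1−α)·0.6931472.
With A = 0.2011309 and B = 0.6931472: α·A = (1−α)·B, so α = B/(A+B) = 0.6931472/0.8942781 ≈ 0.7751.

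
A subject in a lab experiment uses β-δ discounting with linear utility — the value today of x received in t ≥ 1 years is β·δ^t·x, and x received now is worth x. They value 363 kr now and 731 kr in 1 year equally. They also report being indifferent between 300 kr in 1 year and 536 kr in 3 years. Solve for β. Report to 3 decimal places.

Both payoffs in the second observation are in the future, so β drops out: δ^1·300 = δ^3·536 ⇒ δ^2 = 300/536 = 0.55970, so δ = 0.74813.
Substituting δ into 363 = β·δ·731: β = 363/(546.884) ≈ 0.664.

β ≈ 0.664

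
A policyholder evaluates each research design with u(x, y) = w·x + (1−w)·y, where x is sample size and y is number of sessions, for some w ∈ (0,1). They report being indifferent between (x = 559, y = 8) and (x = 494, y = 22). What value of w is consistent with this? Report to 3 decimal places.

w = 0.177

Indifference: w·559 + (1−w)·8 = w·494 + (1−w)·22.
w·(559−494) = (1−w)·(22−8), i.e. w·65 = (1−w)·14.
Hence w = 14/(65+14) = 14/79 = 0.177.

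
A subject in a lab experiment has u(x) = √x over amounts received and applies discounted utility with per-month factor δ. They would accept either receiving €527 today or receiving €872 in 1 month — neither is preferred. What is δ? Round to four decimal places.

Indifference means u(527) = δ · u(872), so δ = u(527)/u(872).
With u(x) = √x: δ = √527/√872 = √(527/872) = 0.77740.

δ ≈ 0.7774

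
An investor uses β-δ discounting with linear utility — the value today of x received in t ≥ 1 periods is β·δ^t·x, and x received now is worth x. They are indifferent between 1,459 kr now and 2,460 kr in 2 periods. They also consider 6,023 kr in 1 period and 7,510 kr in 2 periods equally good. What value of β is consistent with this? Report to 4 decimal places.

β ≈ 0.9221

Both payoffs in the second observation are in the future, so β drops out: δ^1·6023 = δ^2·7510 ⇒ δ = 6023/7510 = 0.80200.
The first indifference: 1459 = β·δ^2·2460, so β = 1459/(δ^2·2460) = 1459/(0.64320·2460) ≈ 0.9221.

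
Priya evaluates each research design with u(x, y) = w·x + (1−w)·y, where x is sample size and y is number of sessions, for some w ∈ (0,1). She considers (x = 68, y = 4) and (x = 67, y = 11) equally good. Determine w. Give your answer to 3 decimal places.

Indifference: w·68 + (1−w)·4 = w·67 + (1−w)·11.
w·(68−67) = (1−w)·(11−4), i.e. w·1 = (1−w)·7.
So w/(1−w) = 7/1 = 7.0000, giving w = 7/(1+7) = 0.875.

w = 0.875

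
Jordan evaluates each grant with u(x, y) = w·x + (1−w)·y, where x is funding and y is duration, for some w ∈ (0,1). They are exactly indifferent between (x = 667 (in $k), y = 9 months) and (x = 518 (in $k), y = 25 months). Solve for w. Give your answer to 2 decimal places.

w = 0.10

Indifference: w·667 + (1−w)·9 = w·518 + (1−w)·25.
Collecting terms: w·149 = (1−w)·16.
So w/(1−w) = 16/149 = 0.1074, giving w = 16/(149+16) = 0.10.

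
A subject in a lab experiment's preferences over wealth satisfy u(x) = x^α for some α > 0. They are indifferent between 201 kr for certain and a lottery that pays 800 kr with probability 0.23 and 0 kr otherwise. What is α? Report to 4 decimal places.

EU(lottery) = 0.23·800^α + 0.77·0 = 0.23·800^α.
Setting u(201) equal to that: 201^α = 0.23·800^α ⇒ (201/800)^α = 0.23.
Take logs: α = ln 0.23 / ln(201/800) ≈ 1.063975.

α ≈ 1.0640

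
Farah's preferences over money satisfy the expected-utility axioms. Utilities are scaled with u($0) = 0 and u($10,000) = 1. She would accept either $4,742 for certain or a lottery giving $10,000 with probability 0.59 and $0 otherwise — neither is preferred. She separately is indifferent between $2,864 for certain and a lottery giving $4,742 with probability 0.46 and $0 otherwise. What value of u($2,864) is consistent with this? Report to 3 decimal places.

First, u($4,742) = 0.59·u($10,000) + 0.41·u($0) = 0.59.
The second indifference gives u($2,864) = 0.46·u($4,742) + 0.54·u($0) = 0.46·0.59 + 0.54·0.00 = 0.2714.

0.271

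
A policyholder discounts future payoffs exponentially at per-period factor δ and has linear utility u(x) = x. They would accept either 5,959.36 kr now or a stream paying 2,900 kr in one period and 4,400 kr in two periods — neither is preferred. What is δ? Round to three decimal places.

δ ≈ 0.880

Equating present values: 5959.36 = 2900δ + 4400δ².
Rearranged: 4400δ² + 2900δ − 5959.36 = 0.
δ = (−2900 + √(2900² + 4·4400·5959.36)) / (2·4400) = (−2900 + √113294736.00) / 8800 ≈ 0.880.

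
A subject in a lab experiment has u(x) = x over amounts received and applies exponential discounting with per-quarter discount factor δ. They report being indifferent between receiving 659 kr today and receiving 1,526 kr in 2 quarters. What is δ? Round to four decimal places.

δ ≈ 0.6572

The payoff in 2 quarters is discounted by δ^2, so u(659) = δ^2·u(1526) and δ^2 = u(659)/u(1526).
With u(x) = x: δ^2 = 659/1526 = 0.43185.
Taking the square root: δ = 0.43185^(1/2) ≈ 0.6572.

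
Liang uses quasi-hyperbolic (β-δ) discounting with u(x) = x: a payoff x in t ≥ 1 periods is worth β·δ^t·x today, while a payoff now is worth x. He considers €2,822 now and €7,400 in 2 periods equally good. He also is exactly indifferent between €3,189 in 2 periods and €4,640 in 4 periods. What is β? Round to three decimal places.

From the later pair, β·δ^2·3189 = β·δ^4·4640; dividing through, δ^2 = 3189/4640 = 0.68728, so δ = 0.82903.
Substituting δ into 2822 = β·δ^2·7400: β = 2822/(5085.905) ≈ 0.555.

β ≈ 0.555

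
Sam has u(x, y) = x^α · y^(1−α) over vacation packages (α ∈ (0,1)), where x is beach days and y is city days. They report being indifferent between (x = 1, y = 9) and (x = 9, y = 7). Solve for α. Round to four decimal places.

α ≈ 0.1026

Indifference: 1^α · 9^(1−α) = 9^α · 7^(1−α).
Rearrange to (1/9)^α = (7/9)^(1−α) and take logs: α·-2.1972246 = (1−α)·-0.2513144.
With A = -2.1972246 and B = -0.2513144: α·A = (1−α)·B, so α = B/(A+B) = -0.2513144/-2.4485390 ≈ 0.1026.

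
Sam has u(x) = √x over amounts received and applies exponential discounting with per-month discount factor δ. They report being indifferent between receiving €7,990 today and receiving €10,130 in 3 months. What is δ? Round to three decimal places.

δ ≈ 0.961

Indifference means u(7990) = δ^3 · u(10130), so δ^3 = u(7990)/u(10130).
With u(x) = √x: δ^3 = √7990/√10130 = √(7990/10130) = 0.88811.
Hence δ = (0.88811)^(1/3) = 0.96122.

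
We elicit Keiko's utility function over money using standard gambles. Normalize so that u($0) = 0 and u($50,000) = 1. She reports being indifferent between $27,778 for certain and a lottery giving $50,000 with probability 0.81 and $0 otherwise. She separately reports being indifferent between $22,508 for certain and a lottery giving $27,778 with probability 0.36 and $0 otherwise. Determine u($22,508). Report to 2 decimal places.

0.29

From the first indifference, u($27,778) = 0.81·u($50,000) + 0.19·u($0) = 0.81·1 + 0.19·0 = 0.81.
The second indifference gives u($22,508) = 0.36·u($27,778) + 0.64·u($0) = 0.36·0.81 + 0.64·0.00 = 0.2916.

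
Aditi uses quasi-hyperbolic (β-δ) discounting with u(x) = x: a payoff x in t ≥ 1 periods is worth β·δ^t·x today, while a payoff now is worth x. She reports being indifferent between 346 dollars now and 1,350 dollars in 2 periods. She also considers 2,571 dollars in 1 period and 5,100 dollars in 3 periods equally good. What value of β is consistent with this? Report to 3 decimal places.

Both payoffs in the second observation are in the future, so β drops out: δ^1·2571 = δ^3·5100 ⇒ δ^2 = 2571/5100 = 0.50412, so δ = 0.71001.
Now use the now-vs-future pair: 346 = β·δ^2·1350 gives β = 346/(0.50412·1350) ≈ 0.508.

β ≈ 0.508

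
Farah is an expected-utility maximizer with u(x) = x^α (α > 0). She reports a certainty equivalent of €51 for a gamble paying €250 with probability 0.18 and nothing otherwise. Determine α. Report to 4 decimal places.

α ≈ 1.0787

Since u(0) = 0, the lottery's EU is 0.18·250^α.
Setting u(51) equal to that: 51^α = 0.18·250^α ⇒ (51/250)^α = 0.18.
Take logs: α = ln 0.18 / ln(51/250) ≈ 1.078737.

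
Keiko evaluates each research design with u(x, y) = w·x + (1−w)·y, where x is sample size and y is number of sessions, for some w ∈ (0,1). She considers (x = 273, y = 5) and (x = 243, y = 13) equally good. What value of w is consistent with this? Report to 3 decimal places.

Indifference: w·273 + (1−w)·5 = w·243 + (1−w)·13.
w·(273−243) = (1−w)·(13−5), i.e. w·30 = (1−w)·8.
Hence w = 8/(30+8) = 8/38 = 0.211.

w = 0.211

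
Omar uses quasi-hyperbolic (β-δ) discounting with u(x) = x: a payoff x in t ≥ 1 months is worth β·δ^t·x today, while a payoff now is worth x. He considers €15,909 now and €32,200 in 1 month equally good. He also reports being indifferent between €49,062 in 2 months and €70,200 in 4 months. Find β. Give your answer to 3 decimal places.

β ≈ 0.591

Both payoffs in the second observation are in the future, so β drops out: δ^2·49062 = δ^4·70200 ⇒ δ^2 = 49062/70200 = 0.69889, so δ = 0.83600.
The first indifference: 15909 = β·δ·32200, so β = 15909/(δ·32200) = 15909/(0.83600·32200) ≈ 0.591.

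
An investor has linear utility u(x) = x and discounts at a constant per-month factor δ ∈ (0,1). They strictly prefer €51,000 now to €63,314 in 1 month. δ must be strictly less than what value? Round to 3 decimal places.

δ < 0.806

Comparing present values: 51000 > δ·63314.
So δ < 51000/63314 = 0.80551.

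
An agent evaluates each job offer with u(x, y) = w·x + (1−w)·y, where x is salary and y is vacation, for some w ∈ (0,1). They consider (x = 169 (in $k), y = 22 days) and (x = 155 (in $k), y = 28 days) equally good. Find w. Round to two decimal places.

w = 0.30

u(169,22) = u(155,28) means w·169 + (1−w)·22 = w·155 + (1−w)·28.
Rearranging, 14·w − 6·(1−w) = 0.
The marginal rate of substitution is 6/14, so w = 6/(14+6) = 0.30.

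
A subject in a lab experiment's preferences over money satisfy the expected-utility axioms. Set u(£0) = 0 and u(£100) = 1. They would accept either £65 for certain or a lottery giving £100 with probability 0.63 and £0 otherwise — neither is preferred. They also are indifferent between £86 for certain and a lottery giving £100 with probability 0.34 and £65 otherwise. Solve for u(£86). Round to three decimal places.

0.756

The first gamble pins u(£65): it must equal 0.63·1 + 0.37·0 = 0.63.
Then u(£86) = 0.34·u(£100) + 0.66·u(£65) = 0.34·1.00 + 0.66·0.63 = 0.7558.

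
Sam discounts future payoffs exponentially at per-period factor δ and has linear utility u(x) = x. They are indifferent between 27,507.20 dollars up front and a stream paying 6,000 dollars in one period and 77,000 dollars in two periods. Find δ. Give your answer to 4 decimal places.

Present value of the stream is 6000·δ + 77000·δ². Indifference gives 6000δ + 77000δ² = 27507.20.
Rearranged: 77000δ² + 6000δ − 27507.20 = 0.
The positive root is δ = [−6000 + √(6000² + 4·77000·27507.20)] / (2·77000) = (−6000 + 92240.000)/154000 ≈ 0.5600.

δ ≈ 0.5600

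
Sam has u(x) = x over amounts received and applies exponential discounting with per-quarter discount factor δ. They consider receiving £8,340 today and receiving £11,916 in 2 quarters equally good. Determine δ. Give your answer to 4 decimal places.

The payoff in 2 quarters is discounted by δ^2, so u(8340) = δ^2·u(11916) and δ^2 = u(8340)/u(11916).
With u(x) = x: δ^2 = 8340/11916 = 0.69990.
So δ = 0.69990^(1/2) ≈ 0.8366.

δ ≈ 0.8366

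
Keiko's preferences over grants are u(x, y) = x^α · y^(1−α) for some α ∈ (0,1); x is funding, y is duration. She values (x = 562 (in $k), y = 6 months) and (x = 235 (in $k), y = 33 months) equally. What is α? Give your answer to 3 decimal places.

α ≈ 0.662

Set the two utilities equal: 562^α·6^(1−α) = 235^α·33^(1−α).
Taking logs: α·ln 562 + (1−α)·ln 6 = α·ln 235 + (1−α)·ln 33, i.e. α·0.871916 = (1−α)·1.704748.
So α/(1−α) = (1.704748)/(0.871916) = 1.955175, and α = 1.955175/2.955175 ≈ 0.662.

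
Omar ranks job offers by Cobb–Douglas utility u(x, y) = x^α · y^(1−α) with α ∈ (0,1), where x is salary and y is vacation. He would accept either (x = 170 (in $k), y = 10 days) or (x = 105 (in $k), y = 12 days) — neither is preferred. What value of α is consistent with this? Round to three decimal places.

α ≈ 0.275

Indifference: 170^α · 10^(1−α) = 105^α · 12^(1−α).
Rearrange to (170/105)^α = (12/10)^(1−α) and take logs: α·0.481838 = (1−α)·0.182322.
With A = 0.481838 and B = 0.182322: α·A = (1−α)·B, so α = B/(A+B) = 0.182322/0.664160 ≈ 0.275.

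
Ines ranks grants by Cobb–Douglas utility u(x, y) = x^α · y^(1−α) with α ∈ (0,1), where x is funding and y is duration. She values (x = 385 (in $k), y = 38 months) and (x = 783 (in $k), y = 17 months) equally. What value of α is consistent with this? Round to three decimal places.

Set the two utilities equal: 385^α·38^(1−α) = 783^α·17^(1−α).
Rearrange to (385/783)^α = (17/38)^(1−α) and take logs: α·-0.709889 = (1−α)·-0.804373.
Thus α·(-1.514262) = -0.804373, so α = -0.804373/-1.514262 ≈ 0.531.

α ≈ 0.531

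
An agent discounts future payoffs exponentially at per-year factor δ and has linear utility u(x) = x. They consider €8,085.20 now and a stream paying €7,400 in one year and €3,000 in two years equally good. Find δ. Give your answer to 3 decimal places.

The stream is worth 7400δ + 3000δ² today, so 7400δ + 3000δ² = 8085.20.
So 3000δ² + 7400δ − 8085.20 = 0.
By the quadratic formula (taking the positive root), δ = (−7400 + √151782400.00) / 6000 ≈ 0.820.

δ ≈ 0.820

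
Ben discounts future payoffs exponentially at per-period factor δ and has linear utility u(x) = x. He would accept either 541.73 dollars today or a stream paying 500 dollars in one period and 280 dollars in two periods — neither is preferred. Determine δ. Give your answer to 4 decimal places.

The stream is worth 500δ + 280δ² today, so 500δ + 280δ² = 541.73.
That is, 280δ² + 500δ − 541.73 = 0, a quadratic in δ.
The positive root is δ = [−500 + √(500² + 4·280·541.73)] / (2·280) = (−500 + 925.601)/560 ≈ 0.7600.

δ ≈ 0.7600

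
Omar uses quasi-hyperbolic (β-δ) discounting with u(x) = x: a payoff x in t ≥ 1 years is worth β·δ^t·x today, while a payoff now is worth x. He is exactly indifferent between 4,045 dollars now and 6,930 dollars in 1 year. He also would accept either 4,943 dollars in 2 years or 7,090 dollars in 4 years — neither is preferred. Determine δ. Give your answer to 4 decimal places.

The second indifference involves only future payoffs, so β cancels: β·δ^2·4943 = β·δ^4·7090, giving δ^2 = 4943/7090 = 0.69718, so δ = 0.83497.

δ ≈ 0.8350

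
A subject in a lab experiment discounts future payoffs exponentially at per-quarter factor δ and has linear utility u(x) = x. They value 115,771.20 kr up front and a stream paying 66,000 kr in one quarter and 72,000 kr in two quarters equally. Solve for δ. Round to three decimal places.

δ ≈ 0.890

The stream is worth 66000δ + 72000δ² today, so 66000δ + 72000δ² = 115771.20.
Rearranged: 72000δ² + 66000δ − 115771.20 = 0.
By the quadratic formula (taking the positive root), δ = (−66000 + √37698105600.00) / 144000 ≈ 0.890.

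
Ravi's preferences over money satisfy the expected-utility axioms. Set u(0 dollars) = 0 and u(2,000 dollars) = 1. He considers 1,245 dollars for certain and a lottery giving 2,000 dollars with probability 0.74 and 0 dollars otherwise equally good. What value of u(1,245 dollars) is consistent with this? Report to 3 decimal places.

0.740

The indifference gives u(1,245 dollars) = 0.74·u(2,000 dollars) + 0.26·u(0 dollars) = 0.74·1 + 0.26·0 = 0.74.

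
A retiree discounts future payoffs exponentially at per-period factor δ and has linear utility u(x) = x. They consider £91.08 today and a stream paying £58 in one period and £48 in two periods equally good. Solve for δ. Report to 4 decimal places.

δ ≈ 0.9000

Equating present values: 91.08 = 58δ + 48δ².
That is, 48δ² + 58δ − 91.08 = 0, a quadratic in δ.
The positive root is δ = [−58 + √(58² + 4·48·91.08)] / (2·48) = (−58 + 144.400)/96 ≈ 0.9000.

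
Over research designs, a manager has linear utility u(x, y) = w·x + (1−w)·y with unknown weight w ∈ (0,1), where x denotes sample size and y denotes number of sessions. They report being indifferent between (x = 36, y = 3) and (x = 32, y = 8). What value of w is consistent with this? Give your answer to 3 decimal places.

w = 0.556

Indifference: w·36 + (1−w)·3 = w·32 + (1−w)·8.
Rearranging, 4·w − 5·(1−w) = 0.
The marginal rate of substitution is 5/4, so w = 5/(4+5) = 0.556.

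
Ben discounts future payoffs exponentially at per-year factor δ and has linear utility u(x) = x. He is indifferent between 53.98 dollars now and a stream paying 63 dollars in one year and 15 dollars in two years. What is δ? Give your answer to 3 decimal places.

Present value of the stream is 63·δ + 15·δ². Indifference gives 63δ + 15δ² = 53.98.
Rearranged: 15δ² + 63δ − 53.98 = 0.
δ = (−63 + √(63² + 4·15·53.98)) / (2·15) = (−63 + √7207.80) / 30 ≈ 0.730.

δ ≈ 0.730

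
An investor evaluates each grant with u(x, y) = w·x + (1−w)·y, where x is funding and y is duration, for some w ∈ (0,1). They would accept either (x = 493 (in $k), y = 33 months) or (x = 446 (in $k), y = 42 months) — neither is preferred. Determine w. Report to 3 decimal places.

w = 0.161

u(493,33) = u(446,42) means w·493 + (1−w)·33 = w·446 + (1−w)·42.
w·(493−446) = (1−w)·(42−33), i.e. w·47 = (1−w)·9.
Hence w = 9/(47+9) = 9/56 = 0.161.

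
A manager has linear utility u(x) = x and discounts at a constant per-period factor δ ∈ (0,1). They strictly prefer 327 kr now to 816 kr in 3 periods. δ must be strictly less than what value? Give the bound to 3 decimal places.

δ < 0.737

Under u(x) = x this choice says 327 > δ^3·816.
Hence δ^3 < 327/816 = 0.40074, and x ↦ x^(1/3) is increasing on (0,∞).
δ < (327/816)^(1/3) ≈ 0.737.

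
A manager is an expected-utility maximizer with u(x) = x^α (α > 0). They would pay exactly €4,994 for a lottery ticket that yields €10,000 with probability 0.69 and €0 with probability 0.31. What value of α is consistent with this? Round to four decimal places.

Since u(0) = 0, the lottery's EU is 0.69·10000^α.
Equating: 4994^α = 0.69·10000^α, i.e. 0.4994^α = 0.69.
Taking logs: α·ln(4994/10000) = ln(0.69), so α = -0.3710637 / -0.6943479 ≈ 0.5344.

α ≈ 0.5344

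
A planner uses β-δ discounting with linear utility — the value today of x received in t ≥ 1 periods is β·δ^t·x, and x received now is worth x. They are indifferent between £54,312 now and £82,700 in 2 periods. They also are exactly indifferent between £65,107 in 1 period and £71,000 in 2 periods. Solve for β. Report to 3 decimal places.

β ≈ 0.781

The second indifference involves only future payoffs, so β cancels: β·δ^1·65107 = β·δ^2·71000, giving δ = 65107/71000 = 0.91700.
Substituting δ into 54312 = β·δ^2·82700: β = 54312/(69541.520) ≈ 0.781.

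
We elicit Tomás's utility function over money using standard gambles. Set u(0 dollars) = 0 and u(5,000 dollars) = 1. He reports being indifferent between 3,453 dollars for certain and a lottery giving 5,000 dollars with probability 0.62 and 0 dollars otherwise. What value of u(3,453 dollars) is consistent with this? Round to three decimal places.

0.620

The indifference gives u(3,453 dollars) = 0.62·u(5,000 dollars) + 0.38·u(0 dollars) = 0.62·1 + 0.38·0 = 0.62.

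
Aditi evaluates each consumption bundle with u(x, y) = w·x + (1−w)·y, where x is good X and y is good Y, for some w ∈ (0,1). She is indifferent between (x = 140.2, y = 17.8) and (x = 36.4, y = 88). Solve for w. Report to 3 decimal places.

u(140.2,17.8) = u(36.4,88) means w·140.2 + (1−w)·17.8 = w·36.4 + (1−w)·88.
Collecting terms: w·103.8 = (1−w)·70.2.
So w/(1−w) = 70.2/103.8 = 0.6763, giving w = 70.2/(103.8+70.2) = 0.403.

w = 0.403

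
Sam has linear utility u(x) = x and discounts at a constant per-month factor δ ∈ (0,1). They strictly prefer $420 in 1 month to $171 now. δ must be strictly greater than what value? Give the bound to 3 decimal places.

Comparing present values: 171 < δ·420.
Dividing through by 420 gives δ > 0.40714.

δ > 0.407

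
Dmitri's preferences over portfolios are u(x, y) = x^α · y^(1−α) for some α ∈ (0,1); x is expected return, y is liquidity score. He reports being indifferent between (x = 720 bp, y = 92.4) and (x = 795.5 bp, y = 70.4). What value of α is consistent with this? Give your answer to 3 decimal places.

Set the two utilities equal: 720^α·92.4^(1−α) = 795.5^α·70.4^(1−α).
Rearrange to (720/795.5)^α = (70.4/92.4)^(1−α) and take logs: α·-0.099720 = (1−α)·-0.271934.
With A = -0.099720 and B = -0.271934: α·A = (1−α)·B, so α = B/(A+B) = -0.271934/-0.371654 ≈ 0.732.

α ≈ 0.732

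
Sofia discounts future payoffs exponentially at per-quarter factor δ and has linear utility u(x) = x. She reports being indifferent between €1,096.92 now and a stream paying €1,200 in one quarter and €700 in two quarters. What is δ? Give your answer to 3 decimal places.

Equating present values: 1096.92 = 1200δ + 700δ².
So 700δ² + 1200δ − 1096.92 = 0.
By the quadratic formula (taking the positive root), δ = (−1200 + √4511376.00) / 1400 ≈ 0.660.

δ ≈ 0.660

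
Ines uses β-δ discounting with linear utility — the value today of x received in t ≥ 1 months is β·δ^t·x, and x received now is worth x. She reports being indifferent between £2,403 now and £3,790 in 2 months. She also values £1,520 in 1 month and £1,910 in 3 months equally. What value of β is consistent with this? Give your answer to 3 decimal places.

From the later pair, β·δ^1·1520 = β·δ^3·1910; dividing through, δ^2 = 1520/1910 = 0.79581, so δ = 0.89208.
Substituting δ into 2403 = β·δ^2·3790: β = 2403/(3016.126) ≈ 0.797.

β ≈ 0.797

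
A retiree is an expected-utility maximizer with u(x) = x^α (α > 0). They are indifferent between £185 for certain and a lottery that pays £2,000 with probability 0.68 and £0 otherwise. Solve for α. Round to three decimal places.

α ≈ 0.162

Since u(0) = 0, the lottery's EU is 0.68·2000^α.
Setting u(185) equal to that: 185^α = 0.68·2000^α ⇒ (185/2000)^α = 0.68.
α = ln(0.68) / ln(185/2000) = -0.385662/-2.380547 ≈ 0.162.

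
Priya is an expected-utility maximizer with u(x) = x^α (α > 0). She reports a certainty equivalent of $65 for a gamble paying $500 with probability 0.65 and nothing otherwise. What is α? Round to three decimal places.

Since u(0) = 0, the lottery's EU is 0.65·500^α.
Setting u(65) equal to that: 65^α = 0.65·500^α ⇒ (65/500)^α = 0.65.
α = ln(0.65) / ln(65/500) = -0.430783/-2.040221 ≈ 0.211.

α ≈ 0.211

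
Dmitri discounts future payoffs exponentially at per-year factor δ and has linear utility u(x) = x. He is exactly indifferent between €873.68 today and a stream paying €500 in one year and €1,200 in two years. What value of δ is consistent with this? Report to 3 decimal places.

The stream is worth 500δ + 1200δ² today, so 500δ + 1200δ² = 873.68.
So 1200δ² + 500δ − 873.68 = 0.
The positive root is δ = [−500 + √(500² + 4·1200·873.68)] / (2·1200) = (−500 + 2108.000)/2400 ≈ 0.670.

δ ≈ 0.670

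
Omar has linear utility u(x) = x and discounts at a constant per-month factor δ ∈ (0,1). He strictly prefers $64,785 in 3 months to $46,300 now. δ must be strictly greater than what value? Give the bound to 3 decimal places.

Under u(x) = x this choice says 46300 < δ^3·64785.
Hence δ^3 > 46300/64785 = 0.71467, and x ↦ x^(1/3) is increasing on (0,∞).
δ > 0.71467^(1/3) = 0.894.

δ > 0.894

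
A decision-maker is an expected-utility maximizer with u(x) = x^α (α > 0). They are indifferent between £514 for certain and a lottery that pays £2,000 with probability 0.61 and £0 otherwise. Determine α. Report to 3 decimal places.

α ≈ 0.364

Since u(0) = 0, the lottery's EU is 0.61·2000^α.
Equating: 514^α = 0.61·2000^α, i.e. 0.2570^α = 0.61.
Taking logs: α·ln(514/2000) = ln(0.61), so α = -0.494296 / -1.358679 ≈ 0.364.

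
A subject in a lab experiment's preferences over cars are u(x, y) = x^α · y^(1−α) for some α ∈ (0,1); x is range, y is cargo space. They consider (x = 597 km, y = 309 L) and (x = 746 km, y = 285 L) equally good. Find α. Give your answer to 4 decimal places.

Set the two utilities equal: 597^α·309^(1−α) = 746^α·285^(1−α).
Taking logs: α·ln 597 + (1−α)·ln 309 = α·ln 746 + (1−α)·ln 285, i.e. α·-0.2228085 = (1−α)·-0.0808521.
So α/(1−α) = (-0.0808521)/(-0.2228085) = 0.3628771, and α = 0.3628771/1.3628771 ≈ 0.2663.

α ≈ 0.2663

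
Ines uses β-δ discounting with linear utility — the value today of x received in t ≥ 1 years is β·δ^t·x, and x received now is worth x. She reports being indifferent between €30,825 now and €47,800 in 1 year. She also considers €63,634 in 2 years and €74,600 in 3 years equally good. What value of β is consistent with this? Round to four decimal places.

Both payoffs in the second observation are in the future, so β drops out: δ^2·63634 = δ^3·74600 ⇒ δ = 63634/74600 = 0.85300.
Substituting δ into 30825 = β·δ·47800: β = 30825/(40773.528) ≈ 0.7560.

β ≈ 0.7560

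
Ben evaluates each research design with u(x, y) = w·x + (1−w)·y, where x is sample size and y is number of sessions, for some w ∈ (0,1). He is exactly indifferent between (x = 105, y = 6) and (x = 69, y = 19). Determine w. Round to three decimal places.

w = 0.265

u(105,6) = u(69,19) means w·105 + (1−w)·6 = w·69 + (1−w)·19.
Collecting terms: w·36 = (1−w)·13.
The marginal rate of substitution is 13/36, so w = 13/(36+13) = 0.265.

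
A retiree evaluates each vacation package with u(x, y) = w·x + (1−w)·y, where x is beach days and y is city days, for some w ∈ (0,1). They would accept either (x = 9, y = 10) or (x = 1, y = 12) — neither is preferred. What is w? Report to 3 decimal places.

w = 0.200

u(9,10) = u(1,12) means w·9 + (1−w)·10 = w·1 + (1−w)·12.
Rearranging, 8·w − 2·(1−w) = 0.
So w/(1−w) = 2/8 = 0.2500, giving w = 2/(8+2) = 0.200.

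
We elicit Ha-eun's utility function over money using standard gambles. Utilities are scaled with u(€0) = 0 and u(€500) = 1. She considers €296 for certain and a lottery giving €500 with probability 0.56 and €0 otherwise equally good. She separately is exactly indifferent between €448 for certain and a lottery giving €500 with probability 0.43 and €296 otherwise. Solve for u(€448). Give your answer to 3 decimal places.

0.749

From the first indifference, u(€296) = 0.56·u(€500) + 0.44·u(€0) = 0.56·1 + 0.44·0 = 0.56.
Then u(€448) = 0.43·u(€500) + 0.57·u(€296) = 0.43·1.00 + 0.57·0.56 = 0.7492.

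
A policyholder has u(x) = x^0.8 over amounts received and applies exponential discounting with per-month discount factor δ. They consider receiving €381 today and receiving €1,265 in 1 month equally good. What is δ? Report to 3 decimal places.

δ ≈ 0.383

Indifference means u(381) = δ · u(1265), so δ = u(381)/u(1265).
Since u(x) = x^0.8, δ = (381/1265)^0.8 = 0.30119^0.8 = 0.38288.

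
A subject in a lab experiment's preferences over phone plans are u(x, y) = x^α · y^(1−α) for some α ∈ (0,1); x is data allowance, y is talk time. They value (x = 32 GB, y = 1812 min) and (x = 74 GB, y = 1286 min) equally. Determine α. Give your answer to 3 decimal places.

Set the two utilities equal: 32^α·1812^(1−α) = 74^α·1286^(1−α).
Rearrange to (32/74)^α = (1286/1812)^(1−α) and take logs: α·-0.838329 = (1−α)·-0.342895.
With A = -0.838329 and B = -0.342895: α·A = (1−α)·B, so α = B/(A+B) = -0.342895/-1.181224 ≈ 0.290.

α ≈ 0.290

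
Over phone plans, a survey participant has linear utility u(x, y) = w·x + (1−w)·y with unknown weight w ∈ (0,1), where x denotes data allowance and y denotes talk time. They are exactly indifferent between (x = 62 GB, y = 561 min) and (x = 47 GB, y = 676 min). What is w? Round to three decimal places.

u(62,561) = u(47,676) means w·62 + (1−w)·561 = w·47 + (1−w)·676.
Rearranging, 15·w − 115·(1−w) = 0.
Hence w = 115/(15+115) = 115/130 = 0.885.

w = 0.885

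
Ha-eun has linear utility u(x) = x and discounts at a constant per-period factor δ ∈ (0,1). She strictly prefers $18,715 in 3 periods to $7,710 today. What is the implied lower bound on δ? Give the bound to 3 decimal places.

Comparing present values: 7710 < δ^3·18715.
Dividing by 18715: δ^3 > 0.41197. Both sides are positive, so the cube root keeps the direction.
δ > (7710/18715)^(1/3) ≈ 0.744.

δ > 0.744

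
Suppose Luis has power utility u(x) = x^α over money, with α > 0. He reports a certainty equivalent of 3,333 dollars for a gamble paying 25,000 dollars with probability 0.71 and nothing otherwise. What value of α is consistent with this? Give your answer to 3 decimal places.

α ≈ 0.170

EU(lottery) = 0.71·25000^α + 0.29·0 = 0.71·25000^α.
Equating: 3333^α = 0.71·25000^α, i.e. 0.1333^α = 0.71.
Take logs: α = ln 0.71 / ln(3333/25000) ≈ 0.16997.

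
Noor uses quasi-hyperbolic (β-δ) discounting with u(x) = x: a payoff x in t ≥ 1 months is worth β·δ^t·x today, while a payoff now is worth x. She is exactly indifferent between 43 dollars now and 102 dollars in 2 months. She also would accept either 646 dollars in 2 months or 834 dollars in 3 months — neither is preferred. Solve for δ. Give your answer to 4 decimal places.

From the later pair, β·δ^2·646 = β·δ^3·834; dividing through, δ = 646/834 = 0.77458.

δ ≈ 0.7746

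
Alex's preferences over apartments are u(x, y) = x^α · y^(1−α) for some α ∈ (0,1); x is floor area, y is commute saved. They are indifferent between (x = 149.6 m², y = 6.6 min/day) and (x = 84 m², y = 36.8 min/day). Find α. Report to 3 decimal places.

α ≈ 0.749

The Cobb–Douglas utilities coincide, so 149.6^α·6.6^(1−α) = 84^α·36.8^(1−α).
Rearrange to (149.6/84)^α = (36.8/6.6)^(1−α) and take logs: α·0.577148 = (1−α)·1.718428.
With A = 0.577148 and B = 1.718428: α·A = (1−α)·B, so α = B/(A+B) = 1.718428/2.295576 ≈ 0.749.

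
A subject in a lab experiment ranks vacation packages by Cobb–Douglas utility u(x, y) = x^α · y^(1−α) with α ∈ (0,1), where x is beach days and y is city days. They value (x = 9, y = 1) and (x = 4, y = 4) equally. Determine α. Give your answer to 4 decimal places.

Set the two utilities equal: 9^α·1^(1−α) = 4^α·4^(1−α).
Rearrange to (9/4)^α = (4/1)^(1−α) and take logs: α·0.8109302 = (1−α)·1.3862944.
Thus α·(2.1972246) = 1.3862944, so α = 1.3862944/2.1972246 ≈ 0.6309.

α ≈ 0.6309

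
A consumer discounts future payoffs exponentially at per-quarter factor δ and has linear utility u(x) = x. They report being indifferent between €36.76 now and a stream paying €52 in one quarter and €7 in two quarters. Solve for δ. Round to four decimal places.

δ ≈ 0.6500

Equating present values: 36.76 = 52δ + 7δ².
That is, 7δ² + 52δ − 36.76 = 0, a quadratic in δ.
By the quadratic formula (taking the positive root), δ = (−52 + √3733.28) / 14 ≈ 0.6500.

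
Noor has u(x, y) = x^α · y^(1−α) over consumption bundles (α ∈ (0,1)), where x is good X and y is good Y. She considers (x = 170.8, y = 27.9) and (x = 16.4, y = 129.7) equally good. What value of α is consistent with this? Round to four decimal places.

Set the two utilities equal: 170.8^α·27.9^(1−α) = 16.4^α·129.7^(1−α).
Taking logs: α·ln 170.8 + (1−α)·ln 27.9 = α·ln 16.4 + (1−α)·ln 129.7, i.e. α·2.3432119 = (1−α)·1.5365974.
Thus α·(3.8798093) = 1.5365974, so α = 1.5365974/3.8798093 ≈ 0.3960.

α ≈ 0.3960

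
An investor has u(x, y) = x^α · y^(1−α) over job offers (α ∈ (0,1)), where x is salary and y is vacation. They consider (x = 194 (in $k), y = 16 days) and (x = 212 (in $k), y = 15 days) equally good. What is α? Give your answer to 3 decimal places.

α ≈ 0.421

The Cobb–Douglas utilities coincide, so 194^α·16^(1−α) = 212^α·15^(1−α).
Rearrange to (194/212)^α = (15/16)^(1−α) and take logs: α·-0.088728 = (1−α)·-0.064539.
Thus α·(-0.153267) = -0.064539, so α = -0.064539/-0.153267 ≈ 0.421.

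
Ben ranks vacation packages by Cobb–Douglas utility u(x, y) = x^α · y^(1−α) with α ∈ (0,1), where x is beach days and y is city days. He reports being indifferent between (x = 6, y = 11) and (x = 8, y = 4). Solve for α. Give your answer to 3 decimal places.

Indifference: 6^α · 11^(1−α) = 8^α · 4^(1−α).
Taking logs: α·ln 6 + (1−α)·ln 11 = α·ln 8 + (1−α)·ln 4, i.e. α·-0.287682 = (1−α)·-1.011601.
With A = -0.287682 and B = -1.011601: α·A = (1−α)·B, so α = B/(A+B) = -1.011601/-1.299283 ≈ 0.779.

α ≈ 0.779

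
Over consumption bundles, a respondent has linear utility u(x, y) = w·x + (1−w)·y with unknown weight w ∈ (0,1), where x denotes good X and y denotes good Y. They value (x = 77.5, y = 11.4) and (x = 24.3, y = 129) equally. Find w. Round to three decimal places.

w = 0.689

Equating utilities: w·77.5 + (1−w)·11.4 = w·24.3 + (1−w)·129.
Rearranging, 53.2·w − 117.6·(1−w) = 0.
The marginal rate of substitution is 117.6/53.2, so w = 117.6/(53.2+117.6) = 0.689.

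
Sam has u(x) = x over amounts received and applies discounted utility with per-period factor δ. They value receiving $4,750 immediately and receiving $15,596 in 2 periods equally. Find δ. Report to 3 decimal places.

δ ≈ 0.552

Indifference means u(4750) = δ^2 · u(15596), so δ^2 = u(4750)/u(15596).
With u(x) = x: δ^2 = 4750/15596 = 0.30457.
Hence δ = (0.30457)^(1/2) = 0.55187.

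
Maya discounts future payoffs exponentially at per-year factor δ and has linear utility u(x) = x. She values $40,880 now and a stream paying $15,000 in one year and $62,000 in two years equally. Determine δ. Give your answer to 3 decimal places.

δ ≈ 0.700

The stream is worth 15000δ + 62000δ² today, so 15000δ + 62000δ² = 40880.
Rearranged: 62000δ² + 15000δ − 40880 = 0.
The positive root is δ = [−15000 + √(15000² + 4·62000·40880)] / (2·62000) = (−15000 + 101800.000)/124000 ≈ 0.700.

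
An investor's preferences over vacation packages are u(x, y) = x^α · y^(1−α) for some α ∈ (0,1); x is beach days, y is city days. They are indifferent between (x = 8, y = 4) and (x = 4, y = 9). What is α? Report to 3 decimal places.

α ≈ 0.539

Set the two utilities equal: 8^α·4^(1−α) = 4^α·9^(1−α).
Rearrange to (8/4)^α = (9/4)^(1−α) and take logs: α·0.693147 = (1−α)·0.810930.
So α/(1−α) = (0.810930)/(0.693147) = 1.169925, and α = 1.169925/2.169925 ≈ 0.539.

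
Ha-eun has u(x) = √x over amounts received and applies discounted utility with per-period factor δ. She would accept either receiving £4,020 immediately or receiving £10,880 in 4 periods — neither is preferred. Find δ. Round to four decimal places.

δ ≈ 0.8830

Equating discounted utilities: u(4020) = δ^4·u(10880) ⇒ δ^4 = u(4020)/u(10880).
Since u(x) = √x, δ^4 = √(4020/10880) = 0.60785.
So δ = 0.60785^(1/4) ≈ 0.8830.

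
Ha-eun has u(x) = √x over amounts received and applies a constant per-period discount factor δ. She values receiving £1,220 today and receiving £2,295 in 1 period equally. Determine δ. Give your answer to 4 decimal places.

The payoff in 1 period is discounted by δ, so u(1220) = δ·u(2295) and δ = u(1220)/u(2295).
Since u(x) = √x, δ = √(1220/2295) = 0.72910.

δ ≈ 0.7291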